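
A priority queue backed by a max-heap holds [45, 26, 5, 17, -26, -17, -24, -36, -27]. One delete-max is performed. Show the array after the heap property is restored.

remove root 45; move last element -27 to root → [-27, 26, 5, 17, -26, -17, -24, -36]
-27 vs larger child 26 at index 1, swap → [26, -27, 5, 17, -26, -17, -24, -36]
-27 vs larger child 17 at index 3, swap → [26, 17, 5, -27, -26, -17, -24, -36]

[26, 17, 5, -27, -26, -17, -24, -36]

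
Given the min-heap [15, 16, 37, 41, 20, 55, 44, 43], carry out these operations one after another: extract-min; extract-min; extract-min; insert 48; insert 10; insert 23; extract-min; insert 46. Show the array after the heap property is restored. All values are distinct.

[23, 41, 37, 44, 43, 55, 48, 46]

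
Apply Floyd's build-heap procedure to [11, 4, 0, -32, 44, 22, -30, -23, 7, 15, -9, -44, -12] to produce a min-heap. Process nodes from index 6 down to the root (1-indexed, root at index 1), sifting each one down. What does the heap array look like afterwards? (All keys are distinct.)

sift down from index 6:
  22 vs smaller child -44 at index 12, swap → [11, 4, 0, -32, 44, -44, -30, -23, 7, 15, -9, 22, -12]
sift down from index 5:
  44 vs smaller child -9 at index 11, swap → [11, 4, 0, -32, -9, -44, -30, -23, 7, 15, 44, 22, -12]
sift down from index 4: already satisfies heap property
sift down from index 3:
  0 vs smaller child -44 at index 6, swap → [11, 4, -44, -32, -9, 0, -30, -23, 7, 15, 44, 22, -12]
  0 vs smaller child -12 at index 13, swap → [11, 4, -44, -32, -9, -12, -30, -23, 7, 15, 44, 22, 0]
sift down from index 2:
  4 vs smaller child -32 at index 4, swap → [11, -32, -44, 4, -9, -12, -30, -23, 7, 15, 44, 22, 0]
  4 vs smaller child -23 at index 8, swap → [11, -32, -44, -23, -9, -12, -30, 4, 7, 15, 44, 22, 0]
sift down from index 1:
  11 vs smaller child -44 at index 3, swap → [-44, -32, 11, -23, -9, -12, -30, 4, 7, 15, 44, 22, 0]
  11 vs smaller child -30 at index 7, swap → [-44, -32, -30, -23, -9, -12, 11, 4, 7, 15, 44, 22, 0]

[-44, -32, -30, -23, -9, -12, 11, 4, 7, 15, 44, 22, 0]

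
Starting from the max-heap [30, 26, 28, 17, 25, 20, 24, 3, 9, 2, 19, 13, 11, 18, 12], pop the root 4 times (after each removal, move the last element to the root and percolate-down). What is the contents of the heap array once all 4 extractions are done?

[24, 19, 20, 17, 12, 13, 18, 3, 9, 2, 11]

extract-max #1 returns 30:
  remove root 30; move last element 12 to root → [12, 26, 28, 17, 25, 20, 24, 3, 9, 2, 19, 13, 11, 18]
  12 vs larger child 28 at index 2, swap → [28, 26, 12, 17, 25, 20, 24, 3, 9, 2, 19, 13, 11, 18]
  12 vs larger child 24 at index 6, swap → [28, 26, 24, 17, 25, 20, 12, 3, 9, 2, 19, 13, 11, 18]
  12 vs only child 18 at index 13, swap → [28, 26, 24, 17, 25, 20, 18, 3, 9, 2, 19, 13, 11, 12]
extract-max #2 returns 28:
  remove root 28; move last element 12 to root → [12, 26, 24, 17, 25, 20, 18, 3, 9, 2, 19, 13, 11]
  12 vs larger child 26 at index 1, swap → [26, 12, 24, 17, 25, 20, 18, 3, 9, 2, 19, 13, 11]
  12 vs larger child 25 at index 4, swap → [26, 25, 24, 17, 12, 20, 18, 3, 9, 2, 19, 13, 11]
  12 vs larger child 19 at index 10, swap → [26, 25, 24, 17, 19, 20, 18, 3, 9, 2, 12, 13, 11]
extract-max #3 returns 26:
  remove root 26; move last element 11 to root → [11, 25, 24, 17, 19, 20, 18, 3, 9, 2, 12, 13]
  11 vs larger child 25 at index 1, swap → [25, 11, 24, 17, 19, 20, 18, 3, 9, 2, 12, 13]
  11 vs larger child 19 at index 4, swap → [25, 19, 24, 17, 11, 20, 18, 3, 9, 2, 12, 13]
  11 vs larger child 12 at index 10, swap → [25, 19, 24, 17, 12, 20, 18, 3, 9, 2, 11, 13]
extract-max #4 returns 25:
  remove root 25; move last element 13 to root → [13, 19, 24, 17, 12, 20, 18, 3, 9, 2, 11]
  13 vs larger child 24 at index 2, swap → [24, 19, 13, 17, 12, 20, 18, 3, 9, 2, 11]
  13 vs larger child 20 at index 5, swap → [24, 19, 20, 17, 12, 13, 18, 3, 9, 2, 11]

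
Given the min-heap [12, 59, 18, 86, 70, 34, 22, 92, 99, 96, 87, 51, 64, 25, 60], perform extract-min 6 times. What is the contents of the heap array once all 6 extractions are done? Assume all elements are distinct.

extract-min #1 returns 12:
  remove root 12; move last element 60 to root → [60, 59, 18, 86, 70, 34, 22, 92, 99, 96, 87, 51, 64, 25]
  60 vs smaller child 18 at index 2, swap → [18, 59, 60, 86, 70, 34, 22, 92, 99, 96, 87, 51, 64, 25]
  60 vs smaller child 22 at index 6, swap → [18, 59, 22, 86, 70, 34, 60, 92, 99, 96, 87, 51, 64, 25]
  60 vs only child 25 at index 13, swap → [18, 59, 22, 86, 70, 34, 25, 92, 99, 96, 87, 51, 64, 60]
extract-min #2 returns 18:
  remove root 18; move last element 60 to root → [60, 59, 22, 86, 70, 34, 25, 92, 99, 96, 87, 51, 64]
  60 vs smaller child 22 at index 2, swap → [22, 59, 60, 86, 70, 34, 25, 92, 99, 96, 87, 51, 64]
  60 vs smaller child 25 at index 6, swap → [22, 59, 25, 86, 70, 34, 60, 92, 99, 96, 87, 51, 64]
extract-min #3 returns 22:
  remove root 22; move last element 64 to root → [64, 59, 25, 86, 70, 34, 60, 92, 99, 96, 87, 51]
  64 vs smaller child 25 at index 2, swap → [25, 59, 64, 86, 70, 34, 60, 92, 99, 96, 87, 51]
  64 vs smaller child 34 at index 5, swap → [25, 59, 34, 86, 70, 64, 60, 92, 99, 96, 87, 51]
  64 vs only child 51 at index 11, swap → [25, 59, 34, 86, 70, 51, 60, 92, 99, 96, 87, 64]
extract-min #4 returns 25:
  remove root 25; move last element 64 to root → [64, 59, 34, 86, 70, 51, 60, 92, 99, 96, 87]
  64 vs smaller child 34 at index 2, swap → [34, 59, 64, 86, 70, 51, 60, 92, 99, 96, 87]
  64 vs smaller child 51 at index 5, swap → [34, 59, 51, 86, 70, 64, 60, 92, 99, 96, 87]
extract-min #5 returns 34:
  remove root 34; move last element 87 to root → [87, 59, 51, 86, 70, 64, 60, 92, 99, 96]
  87 vs smaller child 51 at index 2, swap → [51, 59, 87, 86, 70, 64, 60, 92, 99, 96]
  87 vs smaller child 60 at index 6, swap → [51, 59, 60, 86, 70, 64, 87, 92, 99, 96]
extract-min #6 returns 51:
  remove root 51; move last element 96 to root → [96, 59, 60, 86, 70, 64, 87, 92, 99]
  96 vs smaller child 59 at index 1, swap → [59, 96, 60, 86, 70, 64, 87, 92, 99]
  96 vs smaller child 70 at index 4, swap → [59, 70, 60, 86, 96, 64, 87, 92, 99]

[59, 70, 60, 86, 96, 64, 87, 92, 99]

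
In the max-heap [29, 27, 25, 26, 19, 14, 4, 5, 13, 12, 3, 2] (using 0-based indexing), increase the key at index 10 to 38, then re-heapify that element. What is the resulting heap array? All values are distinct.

set index 10 from 3 to 38 → [29, 27, 25, 26, 19, 14, 4, 5, 13, 12, 38, 2]
38 > parent 19 at index 4, swap → [29, 27, 25, 26, 38, 14, 4, 5, 13, 12, 19, 2]
38 > parent 27 at index 1, swap → [29, 38, 25, 26, 27, 14, 4, 5, 13, 12, 19, 2]
38 > parent 29 at index 0, swap → [38, 29, 25, 26, 27, 14, 4, 5, 13, 12, 19, 2]

[38, 29, 25, 26, 27, 14, 4, 5, 13, 12, 19, 2]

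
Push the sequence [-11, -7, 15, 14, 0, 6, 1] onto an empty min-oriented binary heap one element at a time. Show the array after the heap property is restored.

[-11, -7, 1, 14, 0, 15, 6]

Insert -11:
  append -11 at index 0 → [-11] (no swap needed)
Insert -7:
  append -7 at index 1 → [-11, -7] (no swap needed)
Insert 15:
  append 15 at index 2 → [-11, -7, 15] (no swap needed)
Insert 14:
  append 14 at index 3 → [-11, -7, 15, 14] (no swap needed)
Insert 0:
  append 0 at index 4 → [-11, -7, 15, 14, 0] (no swap needed)
Insert 6:
  append 6 at index 5 → [-11, -7, 15, 14, 0, 6]
  6 < parent 15 at index 2, swap → [-11, -7, 6, 14, 0, 15]
Insert 1:
  append 1 at index 6 → [-11, -7, 6, 14, 0, 15, 1]
  1 < parent 6 at index 2, swap → [-11, -7, 1, 14, 0, 15, 6]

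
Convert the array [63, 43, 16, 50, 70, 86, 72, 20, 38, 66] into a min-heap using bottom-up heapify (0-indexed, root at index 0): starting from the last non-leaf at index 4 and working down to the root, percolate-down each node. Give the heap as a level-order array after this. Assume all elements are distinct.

sift down from index 4:
  70 vs only child 66 at index 9, swap → [63, 43, 16, 50, 66, 86, 72, 20, 38, 70]
sift down from index 3:
  50 vs smaller child 20 at index 7, swap → [63, 43, 16, 20, 66, 86, 72, 50, 38, 70]
sift down from index 2: already satisfies heap property
sift down from index 1:
  43 vs smaller child 20 at index 3, swap → [63, 20, 16, 43, 66, 86, 72, 50, 38, 70]
  43 vs smaller child 38 at index 8, swap → [63, 20, 16, 38, 66, 86, 72, 50, 43, 70]
sift down from index 0:
  63 vs smaller child 16 at index 2, swap → [16, 20, 63, 38, 66, 86, 72, 50, 43, 70]

[16, 20, 63, 38, 66, 86, 72, 50, 43, 70]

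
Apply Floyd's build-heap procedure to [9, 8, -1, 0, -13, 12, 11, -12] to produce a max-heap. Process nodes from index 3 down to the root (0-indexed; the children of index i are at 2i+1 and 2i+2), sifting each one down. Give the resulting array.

[12, 8, 11, 0, -13, -1, 9, -12]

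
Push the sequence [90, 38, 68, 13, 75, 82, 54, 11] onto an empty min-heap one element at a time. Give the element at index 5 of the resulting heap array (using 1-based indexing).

75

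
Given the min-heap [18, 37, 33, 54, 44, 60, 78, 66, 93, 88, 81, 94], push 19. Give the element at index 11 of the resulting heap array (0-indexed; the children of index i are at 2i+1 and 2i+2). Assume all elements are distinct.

94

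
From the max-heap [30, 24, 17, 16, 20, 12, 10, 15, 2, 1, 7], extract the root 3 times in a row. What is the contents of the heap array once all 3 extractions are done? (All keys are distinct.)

[17, 16, 12, 15, 7, 2, 10, 1]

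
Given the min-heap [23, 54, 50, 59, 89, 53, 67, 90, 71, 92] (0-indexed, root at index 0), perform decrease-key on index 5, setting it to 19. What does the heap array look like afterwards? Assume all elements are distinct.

set index 5 from 53 to 19 → [23, 54, 50, 59, 89, 19, 67, 90, 71, 92]
19 < parent 50 at index 2, swap → [23, 54, 19, 59, 89, 50, 67, 90, 71, 92]
19 < parent 23 at index 0, swap → [19, 54, 23, 59, 89, 50, 67, 90, 71, 92]

[19, 54, 23, 59, 89, 50, 67, 90, 71, 92]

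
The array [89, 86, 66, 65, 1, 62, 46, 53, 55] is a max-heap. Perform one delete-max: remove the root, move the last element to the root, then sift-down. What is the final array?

remove root 89; move last element 55 to root → [55, 86, 66, 65, 1, 62, 46, 53]
55 vs larger child 86 at index 1, swap → [86, 55, 66, 65, 1, 62, 46, 53]
55 vs larger child 65 at index 3, swap → [86, 65, 66, 55, 1, 62, 46, 53]

[86, 65, 66, 55, 1, 62, 46, 53]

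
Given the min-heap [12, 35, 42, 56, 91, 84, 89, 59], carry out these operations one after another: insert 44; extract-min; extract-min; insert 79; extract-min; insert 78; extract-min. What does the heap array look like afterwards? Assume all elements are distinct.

[56, 78, 59, 79, 91, 84, 89]

insert 44:
  append 44 at index 8 → [12, 35, 42, 56, 91, 84, 89, 59, 44]
  44 < parent 56 at index 3, swap → [12, 35, 42, 44, 91, 84, 89, 59, 56]
extract-min → returns 12:
  remove root 12; move last element 56 to root → [56, 35, 42, 44, 91, 84, 89, 59]
  56 vs smaller child 35 at index 1, swap → [35, 56, 42, 44, 91, 84, 89, 59]
  56 vs smaller child 44 at index 3, swap → [35, 44, 42, 56, 91, 84, 89, 59]
extract-min → returns 35:
  remove root 35; move last element 59 to root → [59, 44, 42, 56, 91, 84, 89]
  59 vs smaller child 42 at index 2, swap → [42, 44, 59, 56, 91, 84, 89]
insert 79:
  append 79 at index 7 → [42, 44, 59, 56, 91, 84, 89, 79] (no swap needed)
extract-min → returns 42:
  remove root 42; move last element 79 to root → [79, 44, 59, 56, 91, 84, 89]
  79 vs smaller child 44 at index 1, swap → [44, 79, 59, 56, 91, 84, 89]
  79 vs smaller child 56 at index 3, swap → [44, 56, 59, 79, 91, 84, 89]
insert 78:
  append 78 at index 7 → [44, 56, 59, 79, 91, 84, 89, 78]
  78 < parent 79 at index 3, swap → [44, 56, 59, 78, 91, 84, 89, 79]
extract-min → returns 44:
  remove root 44; move last element 79 to root → [79, 56, 59, 78, 91, 84, 89]
  79 vs smaller child 56 at index 1, swap → [56, 79, 59, 78, 91, 84, 89]
  79 vs smaller child 78 at index 3, swap → [56, 78, 59, 79, 91, 84, 89]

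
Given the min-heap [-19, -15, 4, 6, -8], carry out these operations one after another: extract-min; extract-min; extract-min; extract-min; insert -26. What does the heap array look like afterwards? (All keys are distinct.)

[-26, 6]

extract-min → returns -19:
  remove root -19; move last element -8 to root → [-8, -15, 4, 6]
  -8 vs smaller child -15 at index 1, swap → [-15, -8, 4, 6]
extract-min → returns -15:
  remove root -15; move last element 6 to root → [6, -8, 4]
  6 vs smaller child -8 at index 1, swap → [-8, 6, 4]
extract-min → returns -8:
  remove root -8; move last element 4 to root → [4, 6] (no swap needed)
extract-min → returns 4:
  remove root 4; move last element 6 to root → [6] (no swap needed)
insert -26:
  append -26 at index 1 → [6, -26]
  -26 < parent 6 at index 0, swap → [-26, 6]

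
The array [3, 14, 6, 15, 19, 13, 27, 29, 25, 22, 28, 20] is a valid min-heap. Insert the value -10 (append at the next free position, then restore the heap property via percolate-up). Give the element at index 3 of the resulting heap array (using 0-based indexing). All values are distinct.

15

append -10 at index 12 → [3, 14, 6, 15, 19, 13, 27, 29, 25, 22, 28, 20, -10]
-10 < parent 13 at index 5, swap → [3, 14, 6, 15, 19, -10, 27, 29, 25, 22, 28, 20, 13]
-10 < parent 6 at index 2, swap → [3, 14, -10, 15, 19, 6, 27, 29, 25, 22, 28, 20, 13]
-10 < parent 3 at index 0, swap → [-10, 14, 3, 15, 19, 6, 27, 29, 25, 22, 28, 20, 13]
resulting array: [-10, 14, 3, 15, 19, 6, 27, 29, 25, 22, 28, 20, 13]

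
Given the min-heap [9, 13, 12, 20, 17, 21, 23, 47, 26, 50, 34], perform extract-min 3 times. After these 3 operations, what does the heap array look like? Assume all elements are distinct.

[17, 20, 21, 26, 50, 34, 23, 47]

extract-min #1 returns 9:
  remove root 9; move last element 34 to root → [34, 13, 12, 20, 17, 21, 23, 47, 26, 50]
  34 vs smaller child 12 at index 2, swap → [12, 13, 34, 20, 17, 21, 23, 47, 26, 50]
  34 vs smaller child 21 at index 5, swap → [12, 13, 21, 20, 17, 34, 23, 47, 26, 50]
extract-min #2 returns 12:
  remove root 12; move last element 50 to root → [50, 13, 21, 20, 17, 34, 23, 47, 26]
  50 vs smaller child 13 at index 1, swap → [13, 50, 21, 20, 17, 34, 23, 47, 26]
  50 vs smaller child 17 at index 4, swap → [13, 17, 21, 20, 50, 34, 23, 47, 26]
extract-min #3 returns 13:
  remove root 13; move last element 26 to root → [26, 17, 21, 20, 50, 34, 23, 47]
  26 vs smaller child 17 at index 1, swap → [17, 26, 21, 20, 50, 34, 23, 47]
  26 vs smaller child 20 at index 3, swap → [17, 20, 21, 26, 50, 34, 23, 47]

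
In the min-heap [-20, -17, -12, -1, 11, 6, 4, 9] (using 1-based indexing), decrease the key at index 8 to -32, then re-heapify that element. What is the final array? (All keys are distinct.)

[-32, -20, -12, -17, 11, 6, 4, -1]

set index 8 from 9 to -32 → [-20, -17, -12, -1, 11, 6, 4, -32]
-32 < parent -1 at index 4, swap → [-20, -17, -12, -32, 11, 6, 4, -1]
-32 < parent -17 at index 2, swap → [-20, -32, -12, -17, 11, 6, 4, -1]
-32 < parent -20 at index 1, swap → [-32, -20, -12, -17, 11, 6, 4, -1]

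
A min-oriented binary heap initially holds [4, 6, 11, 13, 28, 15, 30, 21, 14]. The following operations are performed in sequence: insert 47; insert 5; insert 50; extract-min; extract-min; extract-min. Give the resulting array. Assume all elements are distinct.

insert 47:
  append 47 at index 9 → [4, 6, 11, 13, 28, 15, 30, 21, 14, 47] (no swap needed)
insert 5:
  append 5 at index 10 → [4, 6, 11, 13, 28, 15, 30, 21, 14, 47, 5]
  5 < parent 28 at index 4, swap → [4, 6, 11, 13, 5, 15, 30, 21, 14, 47, 28]
  5 < parent 6 at index 1, swap → [4, 5, 11, 13, 6, 15, 30, 21, 14, 47, 28]
insert 50:
  append 50 at index 11 → [4, 5, 11, 13, 6, 15, 30, 21, 14, 47, 28, 50] (no swap needed)
extract-min → returns 4:
  remove root 4; move last element 50 to root → [50, 5, 11, 13, 6, 15, 30, 21, 14, 47, 28]
  50 vs smaller child 5 at index 1, swap → [5, 50, 11, 13, 6, 15, 30, 21, 14, 47, 28]
  50 vs smaller child 6 at index 4, swap → [5, 6, 11, 13, 50, 15, 30, 21, 14, 47, 28]
  50 vs smaller child 28 at index 10, swap → [5, 6, 11, 13, 28, 15, 30, 21, 14, 47, 50]
extract-min → returns 5:
  remove root 5; move last element 50 to root → [50, 6, 11, 13, 28, 15, 30, 21, 14, 47]
  50 vs smaller child 6 at index 1, swap → [6, 50, 11, 13, 28, 15, 30, 21, 14, 47]
  50 vs smaller child 13 at index 3, swap → [6, 13, 11, 50, 28, 15, 30, 21, 14, 47]
  50 vs smaller child 14 at index 8, swap → [6, 13, 11, 14, 28, 15, 30, 21, 50, 47]
extract-min → returns 6:
  remove root 6; move last element 47 to root → [47, 13, 11, 14, 28, 15, 30, 21, 50]
  47 vs smaller child 11 at index 2, swap → [11, 13, 47, 14, 28, 15, 30, 21, 50]
  47 vs smaller child 15 at index 5, swap → [11, 13, 15, 14, 28, 47, 30, 21, 50]

[11, 13, 15, 14, 28, 47, 30, 21, 50]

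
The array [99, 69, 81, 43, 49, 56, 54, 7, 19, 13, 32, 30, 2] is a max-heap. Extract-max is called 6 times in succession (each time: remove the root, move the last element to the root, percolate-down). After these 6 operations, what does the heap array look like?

extract-max #1 returns 99:
  remove root 99; move last element 2 to root → [2, 69, 81, 43, 49, 56, 54, 7, 19, 13, 32, 30]
  2 vs larger child 81 at index 2, swap → [81, 69, 2, 43, 49, 56, 54, 7, 19, 13, 32, 30]
  2 vs larger child 56 at index 5, swap → [81, 69, 56, 43, 49, 2, 54, 7, 19, 13, 32, 30]
  2 vs only child 30 at index 11, swap → [81, 69, 56, 43, 49, 30, 54, 7, 19, 13, 32, 2]
extract-max #2 returns 81:
  remove root 81; move last element 2 to root → [2, 69, 56, 43, 49, 30, 54, 7, 19, 13, 32]
  2 vs larger child 69 at index 1, swap → [69, 2, 56, 43, 49, 30, 54, 7, 19, 13, 32]
  2 vs larger child 49 at index 4, swap → [69, 49, 56, 43, 2, 30, 54, 7, 19, 13, 32]
  2 vs larger child 32 at index 10, swap → [69, 49, 56, 43, 32, 30, 54, 7, 19, 13, 2]
extract-max #3 returns 69:
  remove root 69; move last element 2 to root → [2, 49, 56, 43, 32, 30, 54, 7, 19, 13]
  2 vs larger child 56 at index 2, swap → [56, 49, 2, 43, 32, 30, 54, 7, 19, 13]
  2 vs larger child 54 at index 6, swap → [56, 49, 54, 43, 32, 30, 2, 7, 19, 13]
extract-max #4 returns 56:
  remove root 56; move last element 13 to root → [13, 49, 54, 43, 32, 30, 2, 7, 19]
  13 vs larger child 54 at index 2, swap → [54, 49, 13, 43, 32, 30, 2, 7, 19]
  13 vs larger child 30 at index 5, swap → [54, 49, 30, 43, 32, 13, 2, 7, 19]
extract-max #5 returns 54:
  remove root 54; move last element 19 to root → [19, 49, 30, 43, 32, 13, 2, 7]
  19 vs larger child 49 at index 1, swap → [49, 19, 30, 43, 32, 13, 2, 7]
  19 vs larger child 43 at index 3, swap → [49, 43, 30, 19, 32, 13, 2, 7]
extract-max #6 returns 49:
  remove root 49; move last element 7 to root → [7, 43, 30, 19, 32, 13, 2]
  7 vs larger child 43 at index 1, swap → [43, 7, 30, 19, 32, 13, 2]
  7 vs larger child 32 at index 4, swap → [43, 32, 30, 19, 7, 13, 2]

[43, 32, 30, 19, 7, 13, 2]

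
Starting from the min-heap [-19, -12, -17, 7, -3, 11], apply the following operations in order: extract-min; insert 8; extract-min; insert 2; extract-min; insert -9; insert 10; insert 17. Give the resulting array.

extract-min → returns -19:
  remove root -19; move last element 11 to root → [11, -12, -17, 7, -3]
  11 vs smaller child -17 at index 2, swap → [-17, -12, 11, 7, -3]
insert 8:
  append 8 at index 5 → [-17, -12, 11, 7, -3, 8]
  8 < parent 11 at index 2, swap → [-17, -12, 8, 7, -3, 11]
extract-min → returns -17:
  remove root -17; move last element 11 to root → [11, -12, 8, 7, -3]
  11 vs smaller child -12 at index 1, swap → [-12, 11, 8, 7, -3]
  11 vs smaller child -3 at index 4, swap → [-12, -3, 8, 7, 11]
insert 2:
  append 2 at index 5 → [-12, -3, 8, 7, 11, 2]
  2 < parent 8 at index 2, swap → [-12, -3, 2, 7, 11, 8]
extract-min → returns -12:
  remove root -12; move last element 8 to root → [8, -3, 2, 7, 11]
  8 vs smaller child -3 at index 1, swap → [-3, 8, 2, 7, 11]
  8 vs smaller child 7 at index 3, swap → [-3, 7, 2, 8, 11]
insert -9:
  append -9 at index 5 → [-3, 7, 2, 8, 11, -9]
  -9 < parent 2 at index 2, swap → [-3, 7, -9, 8, 11, 2]
  -9 < parent -3 at index 0, swap → [-9, 7, -3, 8, 11, 2]
insert 10:
  append 10 at index 6 → [-9, 7, -3, 8, 11, 2, 10] (no swap needed)
insert 17:
  append 17 at index 7 → [-9, 7, -3, 8, 11, 2, 10, 17] (no swap needed)

[-9, 7, -3, 8, 11, 2, 10, 17]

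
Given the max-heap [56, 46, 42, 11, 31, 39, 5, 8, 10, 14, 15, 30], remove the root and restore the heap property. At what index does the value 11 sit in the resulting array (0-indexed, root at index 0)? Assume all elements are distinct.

remove root 56; move last element 30 to root → [30, 46, 42, 11, 31, 39, 5, 8, 10, 14, 15]
30 vs larger child 46 at index 1, swap → [46, 30, 42, 11, 31, 39, 5, 8, 10, 14, 15]
30 vs larger child 31 at index 4, swap → [46, 31, 42, 11, 30, 39, 5, 8, 10, 14, 15]
resulting array: [46, 31, 42, 11, 30, 39, 5, 8, 10, 14, 15]

3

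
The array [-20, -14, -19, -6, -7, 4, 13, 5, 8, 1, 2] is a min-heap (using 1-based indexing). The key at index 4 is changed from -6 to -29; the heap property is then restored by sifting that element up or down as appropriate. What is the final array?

set index 4 from -6 to -29 → [-20, -14, -19, -29, -7, 4, 13, 5, 8, 1, 2]
-29 < parent -14 at index 2, swap → [-20, -29, -19, -14, -7, 4, 13, 5, 8, 1, 2]
-29 < parent -20 at index 1, swap → [-29, -20, -19, -14, -7, 4, 13, 5, 8, 1, 2]

[-29, -20, -19, -14, -7, 4, 13, 5, 8, 1, 2]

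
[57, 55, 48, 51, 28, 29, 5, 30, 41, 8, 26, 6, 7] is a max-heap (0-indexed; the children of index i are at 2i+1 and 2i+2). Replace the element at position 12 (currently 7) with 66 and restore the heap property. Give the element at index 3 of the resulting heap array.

51

set index 12 from 7 to 66 → [57, 55, 48, 51, 28, 29, 5, 30, 41, 8, 26, 6, 66]
66 > parent 29 at index 5, swap → [57, 55, 48, 51, 28, 66, 5, 30, 41, 8, 26, 6, 29]
66 > parent 48 at index 2, swap → [57, 55, 66, 51, 28, 48, 5, 30, 41, 8, 26, 6, 29]
66 > parent 57 at index 0, swap → [66, 55, 57, 51, 28, 48, 5, 30, 41, 8, 26, 6, 29]
resulting array: [66, 55, 57, 51, 28, 48, 5, 30, 41, 8, 26, 6, 29]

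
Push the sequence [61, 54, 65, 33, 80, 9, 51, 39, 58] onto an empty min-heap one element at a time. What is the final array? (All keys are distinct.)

[9, 39, 33, 54, 80, 65, 51, 61, 58]

Insert 61:
  append 61 at index 0 → [61] (no swap needed)
Insert 54:
  append 54 at index 1 → [61, 54]
  54 < parent 61 at index 0, swap → [54, 61]
Insert 65:
  append 65 at index 2 → [54, 61, 65] (no swap needed)
Insert 33:
  append 33 at index 3 → [54, 61, 65, 33]
  33 < parent 61 at index 1, swap → [54, 33, 65, 61]
  33 < parent 54 at index 0, swap → [33, 54, 65, 61]
Insert 80:
  append 80 at index 4 → [33, 54, 65, 61, 80] (no swap needed)
Insert 9:
  append 9 at index 5 → [33, 54, 65, 61, 80, 9]
  9 < parent 65 at index 2, swap → [33, 54, 9, 61, 80, 65]
  9 < parent 33 at index 0, swap → [9, 54, 33, 61, 80, 65]
Insert 51:
  append 51 at index 6 → [9, 54, 33, 61, 80, 65, 51] (no swap needed)
Insert 39:
  append 39 at index 7 → [9, 54, 33, 61, 80, 65, 51, 39]
  39 < parent 61 at index 3, swap → [9, 54, 33, 39, 80, 65, 51, 61]
  39 < parent 54 at index 1, swap → [9, 39, 33, 54, 80, 65, 51, 61]
Insert 58:
  append 58 at index 8 → [9, 39, 33, 54, 80, 65, 51, 61, 58] (no swap needed)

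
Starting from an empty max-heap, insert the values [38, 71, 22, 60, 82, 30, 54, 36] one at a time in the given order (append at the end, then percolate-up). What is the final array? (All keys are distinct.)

Insert 38:
  append 38 at index 0 → [38] (no swap needed)
Insert 71:
  append 71 at index 1 → [38, 71]
  71 > parent 38 at index 0, swap → [71, 38]
Insert 22:
  append 22 at index 2 → [71, 38, 22] (no swap needed)
Insert 60:
  append 60 at index 3 → [71, 38, 22, 60]
  60 > parent 38 at index 1, swap → [71, 60, 22, 38]
Insert 82:
  append 82 at index 4 → [71, 60, 22, 38, 82]
  82 > parent 60 at index 1, swap → [71, 82, 22, 38, 60]
  82 > parent 71 at index 0, swap → [82, 71, 22, 38, 60]
Insert 30:
  append 30 at index 5 → [82, 71, 22, 38, 60, 30]
  30 > parent 22 at index 2, swap → [82, 71, 30, 38, 60, 22]
Insert 54:
  append 54 at index 6 → [82, 71, 30, 38, 60, 22, 54]
  54 > parent 30 at index 2, swap → [82, 71, 54, 38, 60, 22, 30]
Insert 36:
  append 36 at index 7 → [82, 71, 54, 38, 60, 22, 30, 36] (no swap needed)

[82, 71, 54, 38, 60, 22, 30, 36]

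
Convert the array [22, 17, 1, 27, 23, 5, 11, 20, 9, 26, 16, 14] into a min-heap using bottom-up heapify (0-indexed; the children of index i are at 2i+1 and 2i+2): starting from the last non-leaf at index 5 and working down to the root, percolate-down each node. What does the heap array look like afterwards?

[1, 9, 5, 17, 16, 14, 11, 20, 27, 26, 23, 22]

sift down from index 5: already satisfies heap property
sift down from index 4:
  23 vs smaller child 16 at index 10, swap → [22, 17, 1, 27, 16, 5, 11, 20, 9, 26, 23, 14]
sift down from index 3:
  27 vs smaller child 9 at index 8, swap → [22, 17, 1, 9, 16, 5, 11, 20, 27, 26, 23, 14]
sift down from index 2: already satisfies heap property
sift down from index 1:
  17 vs smaller child 9 at index 3, swap → [22, 9, 1, 17, 16, 5, 11, 20, 27, 26, 23, 14]
sift down from index 0:
  22 vs smaller child 1 at index 2, swap → [1, 9, 22, 17, 16, 5, 11, 20, 27, 26, 23, 14]
  22 vs smaller child 5 at index 5, swap → [1, 9, 5, 17, 16, 22, 11, 20, 27, 26, 23, 14]
  22 vs only child 14 at index 11, swap → [1, 9, 5, 17, 16, 14, 11, 20, 27, 26, 23, 22]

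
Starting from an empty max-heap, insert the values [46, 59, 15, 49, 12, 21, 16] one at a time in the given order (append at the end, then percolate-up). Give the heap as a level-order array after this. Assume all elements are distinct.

[59, 49, 21, 46, 12, 15, 16]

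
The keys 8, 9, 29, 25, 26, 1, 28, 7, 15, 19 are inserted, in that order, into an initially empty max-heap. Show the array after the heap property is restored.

[29, 26, 28, 15, 25, 1, 9, 7, 8, 19]

Insert 8:
  append 8 at index 0 → [8] (no swap needed)
Insert 9:
  append 9 at index 1 → [8, 9]
  9 > parent 8 at index 0, swap → [9, 8]
Insert 29:
  append 29 at index 2 → [9, 8, 29]
  29 > parent 9 at index 0, swap → [29, 8, 9]
Insert 25:
  append 25 at index 3 → [29, 8, 9, 25]
  25 > parent 8 at index 1, swap → [29, 25, 9, 8]
Insert 26:
  append 26 at index 4 → [29, 25, 9, 8, 26]
  26 > parent 25 at index 1, swap → [29, 26, 9, 8, 25]
Insert 1:
  append 1 at index 5 → [29, 26, 9, 8, 25, 1] (no swap needed)
Insert 28:
  append 28 at index 6 → [29, 26, 9, 8, 25, 1, 28]
  28 > parent 9 at index 2, swap → [29, 26, 28, 8, 25, 1, 9]
Insert 7:
  append 7 at index 7 → [29, 26, 28, 8, 25, 1, 9, 7] (no swap needed)
Insert 15:
  append 15 at index 8 → [29, 26, 28, 8, 25, 1, 9, 7, 15]
  15 > parent 8 at index 3, swap → [29, 26, 28, 15, 25, 1, 9, 7, 8]
Insert 19:
  append 19 at index 9 → [29, 26, 28, 15, 25, 1, 9, 7, 8, 19] (no swap needed)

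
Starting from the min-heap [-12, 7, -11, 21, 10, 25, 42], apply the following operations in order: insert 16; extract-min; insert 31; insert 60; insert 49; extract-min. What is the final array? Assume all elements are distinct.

[7, 10, 21, 16, 49, 25, 42, 31, 60]

insert 16:
  append 16 at index 7 → [-12, 7, -11, 21, 10, 25, 42, 16]
  16 < parent 21 at index 3, swap → [-12, 7, -11, 16, 10, 25, 42, 21]
extract-min → returns -12:
  remove root -12; move last element 21 to root → [21, 7, -11, 16, 10, 25, 42]
  21 vs smaller child -11 at index 2, swap → [-11, 7, 21, 16, 10, 25, 42]
insert 31:
  append 31 at index 7 → [-11, 7, 21, 16, 10, 25, 42, 31] (no swap needed)
insert 60:
  append 60 at index 8 → [-11, 7, 21, 16, 10, 25, 42, 31, 60] (no swap needed)
insert 49:
  append 49 at index 9 → [-11, 7, 21, 16, 10, 25, 42, 31, 60, 49] (no swap needed)
extract-min → returns -11:
  remove root -11; move last element 49 to root → [49, 7, 21, 16, 10, 25, 42, 31, 60]
  49 vs smaller child 7 at index 1, swap → [7, 49, 21, 16, 10, 25, 42, 31, 60]
  49 vs smaller child 10 at index 4, swap → [7, 10, 21, 16, 49, 25, 42, 31, 60]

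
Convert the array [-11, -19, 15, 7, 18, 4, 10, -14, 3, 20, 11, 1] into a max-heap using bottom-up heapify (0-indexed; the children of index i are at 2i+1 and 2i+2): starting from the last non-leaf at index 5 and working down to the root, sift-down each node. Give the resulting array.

[20, 18, 15, 7, 11, 4, 10, -14, 3, -19, -11, 1]

sift down from index 5: already satisfies heap property
sift down from index 4:
  18 vs larger child 20 at index 9, swap → [-11, -19, 15, 7, 20, 4, 10, -14, 3, 18, 11, 1]
sift down from index 3: already satisfies heap property
sift down from index 2: already satisfies heap property
sift down from index 1:
  -19 vs larger child 20 at index 4, swap → [-11, 20, 15, 7, -19, 4, 10, -14, 3, 18, 11, 1]
  -19 vs larger child 18 at index 9, swap → [-11, 20, 15, 7, 18, 4, 10, -14, 3, -19, 11, 1]
sift down from index 0:
  -11 vs larger child 20 at index 1, swap → [20, -11, 15, 7, 18, 4, 10, -14, 3, -19, 11, 1]
  -11 vs larger child 18 at index 4, swap → [20, 18, 15, 7, -11, 4, 10, -14, 3, -19, 11, 1]
  -11 vs larger child 11 at index 10, swap → [20, 18, 15, 7, 11, 4, 10, -14, 3, -19, -11, 1]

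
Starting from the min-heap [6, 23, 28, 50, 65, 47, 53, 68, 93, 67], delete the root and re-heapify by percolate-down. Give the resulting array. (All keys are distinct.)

remove root 6; move last element 67 to root → [67, 23, 28, 50, 65, 47, 53, 68, 93]
67 vs smaller child 23 at index 1, swap → [23, 67, 28, 50, 65, 47, 53, 68, 93]
67 vs smaller child 50 at index 3, swap → [23, 50, 28, 67, 65, 47, 53, 68, 93]

[23, 50, 28, 67, 65, 47, 53, 68, 93]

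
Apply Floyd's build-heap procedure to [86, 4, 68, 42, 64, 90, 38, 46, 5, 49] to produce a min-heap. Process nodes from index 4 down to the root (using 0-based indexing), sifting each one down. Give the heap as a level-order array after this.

[4, 5, 38, 42, 49, 90, 68, 46, 86, 64]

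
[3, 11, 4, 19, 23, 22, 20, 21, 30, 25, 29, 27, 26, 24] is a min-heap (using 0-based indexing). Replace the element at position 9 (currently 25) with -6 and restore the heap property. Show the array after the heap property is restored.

set index 9 from 25 to -6 → [3, 11, 4, 19, 23, 22, 20, 21, 30, -6, 29, 27, 26, 24]
-6 < parent 23 at index 4, swap → [3, 11, 4, 19, -6, 22, 20, 21, 30, 23, 29, 27, 26, 24]
-6 < parent 11 at index 1, swap → [3, -6, 4, 19, 11, 22, 20, 21, 30, 23, 29, 27, 26, 24]
-6 < parent 3 at index 0, swap → [-6, 3, 4, 19, 11, 22, 20, 21, 30, 23, 29, 27, 26, 24]

[-6, 3, 4, 19, 11, 22, 20, 21, 30, 23, 29, 27, 26, 24]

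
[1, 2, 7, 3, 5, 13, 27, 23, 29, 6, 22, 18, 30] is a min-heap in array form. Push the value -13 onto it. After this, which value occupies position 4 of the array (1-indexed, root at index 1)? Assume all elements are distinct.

3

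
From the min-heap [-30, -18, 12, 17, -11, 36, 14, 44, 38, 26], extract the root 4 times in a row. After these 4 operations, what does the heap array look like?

[14, 17, 36, 38, 26, 44]

extract-min #1 returns -30:
  remove root -30; move last element 26 to root → [26, -18, 12, 17, -11, 36, 14, 44, 38]
  26 vs smaller child -18 at index 1, swap → [-18, 26, 12, 17, -11, 36, 14, 44, 38]
  26 vs smaller child -11 at index 4, swap → [-18, -11, 12, 17, 26, 36, 14, 44, 38]
extract-min #2 returns -18:
  remove root -18; move last element 38 to root → [38, -11, 12, 17, 26, 36, 14, 44]
  38 vs smaller child -11 at index 1, swap → [-11, 38, 12, 17, 26, 36, 14, 44]
  38 vs smaller child 17 at index 3, swap → [-11, 17, 12, 38, 26, 36, 14, 44]
extract-min #3 returns -11:
  remove root -11; move last element 44 to root → [44, 17, 12, 38, 26, 36, 14]
  44 vs smaller child 12 at index 2, swap → [12, 17, 44, 38, 26, 36, 14]
  44 vs smaller child 14 at index 6, swap → [12, 17, 14, 38, 26, 36, 44]
extract-min #4 returns 12:
  remove root 12; move last element 44 to root → [44, 17, 14, 38, 26, 36]
  44 vs smaller child 14 at index 2, swap → [14, 17, 44, 38, 26, 36]
  44 vs only child 36 at index 5, swap → [14, 17, 36, 38, 26, 44]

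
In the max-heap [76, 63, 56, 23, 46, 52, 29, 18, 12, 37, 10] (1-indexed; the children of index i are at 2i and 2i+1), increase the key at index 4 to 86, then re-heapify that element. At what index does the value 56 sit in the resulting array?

3

set index 4 from 23 to 86 → [76, 63, 56, 86, 46, 52, 29, 18, 12, 37, 10]
86 > parent 63 at index 2, swap → [76, 86, 56, 63, 46, 52, 29, 18, 12, 37, 10]
86 > parent 76 at index 1, swap → [86, 76, 56, 63, 46, 52, 29, 18, 12, 37, 10]
resulting array: [86, 76, 56, 63, 46, 52, 29, 18, 12, 37, 10]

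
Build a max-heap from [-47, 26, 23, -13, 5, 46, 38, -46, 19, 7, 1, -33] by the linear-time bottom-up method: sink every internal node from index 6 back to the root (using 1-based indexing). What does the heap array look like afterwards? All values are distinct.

[46, 26, 38, 19, 7, 23, -47, -46, -13, 5, 1, -33]

sift down from index 6: already satisfies heap property
sift down from index 5:
  5 vs larger child 7 at index 10, swap → [-47, 26, 23, -13, 7, 46, 38, -46, 19, 5, 1, -33]
sift down from index 4:
  -13 vs larger child 19 at index 9, swap → [-47, 26, 23, 19, 7, 46, 38, -46, -13, 5, 1, -33]
sift down from index 3:
  23 vs larger child 46 at index 6, swap → [-47, 26, 46, 19, 7, 23, 38, -46, -13, 5, 1, -33]
sift down from index 2: already satisfies heap property
sift down from index 1:
  -47 vs larger child 46 at index 3, swap → [46, 26, -47, 19, 7, 23, 38, -46, -13, 5, 1, -33]
  -47 vs larger child 38 at index 7, swap → [46, 26, 38, 19, 7, 23, -47, -46, -13, 5, 1, -33]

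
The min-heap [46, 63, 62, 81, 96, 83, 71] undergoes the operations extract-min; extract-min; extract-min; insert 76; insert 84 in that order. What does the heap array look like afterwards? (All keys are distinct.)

extract-min → returns 46:
  remove root 46; move last element 71 to root → [71, 63, 62, 81, 96, 83]
  71 vs smaller child 62 at index 2, swap → [62, 63, 71, 81, 96, 83]
extract-min → returns 62:
  remove root 62; move last element 83 to root → [83, 63, 71, 81, 96]
  83 vs smaller child 63 at index 1, swap → [63, 83, 71, 81, 96]
  83 vs smaller child 81 at index 3, swap → [63, 81, 71, 83, 96]
extract-min → returns 63:
  remove root 63; move last element 96 to root → [96, 81, 71, 83]
  96 vs smaller child 71 at index 2, swap → [71, 81, 96, 83]
insert 76:
  append 76 at index 4 → [71, 81, 96, 83, 76]
  76 < parent 81 at index 1, swap → [71, 76, 96, 83, 81]
insert 84:
  append 84 at index 5 → [71, 76, 96, 83, 81, 84]
  84 < parent 96 at index 2, swap → [71, 76, 84, 83, 81, 96]

[71, 76, 84, 83, 81, 96]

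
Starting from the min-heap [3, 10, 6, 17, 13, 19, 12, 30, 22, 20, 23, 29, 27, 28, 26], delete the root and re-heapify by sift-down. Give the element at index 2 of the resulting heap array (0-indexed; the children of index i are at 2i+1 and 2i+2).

12

remove root 3; move last element 26 to root → [26, 10, 6, 17, 13, 19, 12, 30, 22, 20, 23, 29, 27, 28]
26 vs smaller child 6 at index 2, swap → [6, 10, 26, 17, 13, 19, 12, 30, 22, 20, 23, 29, 27, 28]
26 vs smaller child 12 at index 6, swap → [6, 10, 12, 17, 13, 19, 26, 30, 22, 20, 23, 29, 27, 28]
resulting array: [6, 10, 12, 17, 13, 19, 26, 30, 22, 20, 23, 29, 27, 28]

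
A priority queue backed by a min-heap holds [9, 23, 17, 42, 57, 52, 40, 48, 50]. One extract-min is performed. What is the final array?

[17, 23, 40, 42, 57, 52, 50, 48]

remove root 9; move last element 50 to root → [50, 23, 17, 42, 57, 52, 40, 48]
50 vs smaller child 17 at index 2, swap → [17, 23, 50, 42, 57, 52, 40, 48]
50 vs smaller child 40 at index 6, swap → [17, 23, 40, 42, 57, 52, 50, 48]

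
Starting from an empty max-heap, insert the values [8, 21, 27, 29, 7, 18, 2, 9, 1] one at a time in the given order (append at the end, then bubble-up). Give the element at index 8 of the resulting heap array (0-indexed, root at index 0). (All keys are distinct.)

Insert 8:
  append 8 at index 0 → [8] (no swap needed)
Insert 21:
  append 21 at index 1 → [8, 21]
  21 > parent 8 at index 0, swap → [21, 8]
Insert 27:
  append 27 at index 2 → [21, 8, 27]
  27 > parent 21 at index 0, swap → [27, 8, 21]
Insert 29:
  append 29 at index 3 → [27, 8, 21, 29]
  29 > parent 8 at index 1, swap → [27, 29, 21, 8]
  29 > parent 27 at index 0, swap → [29, 27, 21, 8]
Insert 7:
  append 7 at index 4 → [29, 27, 21, 8, 7] (no swap needed)
Insert 18:
  append 18 at index 5 → [29, 27, 21, 8, 7, 18] (no swap needed)
Insert 2:
  append 2 at index 6 → [29, 27, 21, 8, 7, 18, 2] (no swap needed)
Insert 9:
  append 9 at index 7 → [29, 27, 21, 8, 7, 18, 2, 9]
  9 > parent 8 at index 3, swap → [29, 27, 21, 9, 7, 18, 2, 8]
Insert 1:
  append 1 at index 8 → [29, 27, 21, 9, 7, 18, 2, 8, 1] (no swap needed)
resulting array: [29, 27, 21, 9, 7, 18, 2, 8, 1]

1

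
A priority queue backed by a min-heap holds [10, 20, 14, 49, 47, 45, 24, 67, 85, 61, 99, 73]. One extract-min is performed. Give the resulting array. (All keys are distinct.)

remove root 10; move last element 73 to root → [73, 20, 14, 49, 47, 45, 24, 67, 85, 61, 99]
73 vs smaller child 14 at index 2, swap → [14, 20, 73, 49, 47, 45, 24, 67, 85, 61, 99]
73 vs smaller child 24 at index 6, swap → [14, 20, 24, 49, 47, 45, 73, 67, 85, 61, 99]

[14, 20, 24, 49, 47, 45, 73, 67, 85, 61, 99]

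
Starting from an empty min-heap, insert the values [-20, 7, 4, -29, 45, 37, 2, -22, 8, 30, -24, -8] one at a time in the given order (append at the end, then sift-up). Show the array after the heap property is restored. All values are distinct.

Insert -20:
  append -20 at index 0 → [-20] (no swap needed)
Insert 7:
  append 7 at index 1 → [-20, 7] (no swap needed)
Insert 4:
  append 4 at index 2 → [-20, 7, 4] (no swap needed)
Insert -29:
  append -29 at index 3 → [-20, 7, 4, -29]
  -29 < parent 7 at index 1, swap → [-20, -29, 4, 7]
  -29 < parent -20 at index 0, swap → [-29, -20, 4, 7]
Insert 45:
  append 45 at index 4 → [-29, -20, 4, 7, 45] (no swap needed)
Insert 37:
  append 37 at index 5 → [-29, -20, 4, 7, 45, 37] (no swap needed)
Insert 2:
  append 2 at index 6 → [-29, -20, 4, 7, 45, 37, 2]
  2 < parent 4 at index 2, swap → [-29, -20, 2, 7, 45, 37, 4]
Insert -22:
  append -22 at index 7 → [-29, -20, 2, 7, 45, 37, 4, -22]
  -22 < parent 7 at index 3, swap → [-29, -20, 2, -22, 45, 37, 4, 7]
  -22 < parent -20 at index 1, swap → [-29, -22, 2, -20, 45, 37, 4, 7]
Insert 8:
  append 8 at index 8 → [-29, -22, 2, -20, 45, 37, 4, 7, 8] (no swap needed)
Insert 30:
  append 30 at index 9 → [-29, -22, 2, -20, 45, 37, 4, 7, 8, 30]
  30 < parent 45 at index 4, swap → [-29, -22, 2, -20, 30, 37, 4, 7, 8, 45]
Insert -24:
  append -24 at index 10 → [-29, -22, 2, -20, 30, 37, 4, 7, 8, 45, -24]
  -24 < parent 30 at index 4, swap → [-29, -22, 2, -20, -24, 37, 4, 7, 8, 45, 30]
  -24 < parent -22 at index 1, swap → [-29, -24, 2, -20, -22, 37, 4, 7, 8, 45, 30]
Insert -8:
  append -8 at index 11 → [-29, -24, 2, -20, -22, 37, 4, 7, 8, 45, 30, -8]
  -8 < parent 37 at index 5, swap → [-29, -24, 2, -20, -22, -8, 4, 7, 8, 45, 30, 37]
  -8 < parent 2 at index 2, swap → [-29, -24, -8, -20, -22, 2, 4, 7, 8, 45, 30, 37]

[-29, -24, -8, -20, -22, 2, 4, 7, 8, 45, 30, 37]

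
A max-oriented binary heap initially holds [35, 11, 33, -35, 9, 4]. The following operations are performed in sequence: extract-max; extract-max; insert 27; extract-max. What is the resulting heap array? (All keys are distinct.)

[11, 9, 4, -35]

extract-max → returns 35:
  remove root 35; move last element 4 to root → [4, 11, 33, -35, 9]
  4 vs larger child 33 at index 2, swap → [33, 11, 4, -35, 9]
extract-max → returns 33:
  remove root 33; move last element 9 to root → [9, 11, 4, -35]
  9 vs larger child 11 at index 1, swap → [11, 9, 4, -35]
insert 27:
  append 27 at index 4 → [11, 9, 4, -35, 27]
  27 > parent 9 at index 1, swap → [11, 27, 4, -35, 9]
  27 > parent 11 at index 0, swap → [27, 11, 4, -35, 9]
extract-max → returns 27:
  remove root 27; move last element 9 to root → [9, 11, 4, -35]
  9 vs larger child 11 at index 1, swap → [11, 9, 4, -35]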